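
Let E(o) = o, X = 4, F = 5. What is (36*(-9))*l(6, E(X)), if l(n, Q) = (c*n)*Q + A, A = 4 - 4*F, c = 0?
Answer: 5184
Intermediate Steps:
A = -16 (A = 4 - 4*5 = 4 - 20 = -16)
l(n, Q) = -16 (l(n, Q) = (0*n)*Q - 16 = 0*Q - 16 = 0 - 16 = -16)
(36*(-9))*l(6, E(X)) = (36*(-9))*(-16) = -324*(-16) = 5184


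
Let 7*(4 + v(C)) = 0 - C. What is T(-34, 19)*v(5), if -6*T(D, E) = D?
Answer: -187/7 ≈ -26.714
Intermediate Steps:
T(D, E) = -D/6
v(C) = -4 - C/7 (v(C) = -4 + (0 - C)/7 = -4 + (-C)/7 = -4 - C/7)
T(-34, 19)*v(5) = (-⅙*(-34))*(-4 - ⅐*5) = 17*(-4 - 5/7)/3 = (17/3)*(-33/7) = -187/7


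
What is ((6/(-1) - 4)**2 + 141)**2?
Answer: 58081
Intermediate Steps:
((6/(-1) - 4)**2 + 141)**2 = ((6*(-1) - 4)**2 + 141)**2 = ((-6 - 4)**2 + 141)**2 = ((-10)**2 + 141)**2 = (100 + 141)**2 = 241**2 = 58081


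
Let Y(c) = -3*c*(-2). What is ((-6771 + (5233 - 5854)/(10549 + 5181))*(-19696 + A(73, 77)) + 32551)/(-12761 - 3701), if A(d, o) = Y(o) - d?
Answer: -2056870690687/258947260 ≈ -7943.2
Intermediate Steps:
Y(c) = 6*c
A(d, o) = -d + 6*o (A(d, o) = 6*o - d = -d + 6*o)
((-6771 + (5233 - 5854)/(10549 + 5181))*(-19696 + A(73, 77)) + 32551)/(-12761 - 3701) = ((-6771 + (5233 - 5854)/(10549 + 5181))*(-19696 + (-1*73 + 6*77)) + 32551)/(-12761 - 3701) = ((-6771 - 621/15730)*(-19696 + (-73 + 462)) + 32551)/(-16462) = ((-6771 - 621*1/15730)*(-19696 + 389) + 32551)*(-1/16462) = ((-6771 - 621/15730)*(-19307) + 32551)*(-1/16462) = (-106508451/15730*(-19307) + 32551)*(-1/16462) = (2056358663457/15730 + 32551)*(-1/16462) = (2056870690687/15730)*(-1/16462) = -2056870690687/258947260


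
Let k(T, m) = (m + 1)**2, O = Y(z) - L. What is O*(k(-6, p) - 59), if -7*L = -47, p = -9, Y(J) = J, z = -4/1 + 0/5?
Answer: -375/7 ≈ -53.571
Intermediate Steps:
z = -4 (z = -4*1 + 0*(1/5) = -4 + 0 = -4)
L = 47/7 (L = -1/7*(-47) = 47/7 ≈ 6.7143)
O = -75/7 (O = -4 - 1*47/7 = -4 - 47/7 = -75/7 ≈ -10.714)
k(T, m) = (1 + m)**2
O*(k(-6, p) - 59) = -75*((1 - 9)**2 - 59)/7 = -75*((-8)**2 - 59)/7 = -75*(64 - 59)/7 = -75/7*5 = -375/7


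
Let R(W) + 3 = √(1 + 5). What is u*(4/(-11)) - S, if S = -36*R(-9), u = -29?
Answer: -1072/11 + 36*√6 ≈ -9.2729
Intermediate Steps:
R(W) = -3 + √6 (R(W) = -3 + √(1 + 5) = -3 + √6)
S = 108 - 36*√6 (S = -36*(-3 + √6) = 108 - 36*√6 ≈ 19.818)
u*(4/(-11)) - S = -116/(-11) - (108 - 36*√6) = -116*(-1)/11 + (-108 + 36*√6) = -29*(-4/11) + (-108 + 36*√6) = 116/11 + (-108 + 36*√6) = -1072/11 + 36*√6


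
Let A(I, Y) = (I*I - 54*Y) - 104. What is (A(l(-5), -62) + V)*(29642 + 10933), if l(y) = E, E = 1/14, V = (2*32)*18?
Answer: 34960109775/196 ≈ 1.7837e+8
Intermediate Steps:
V = 1152 (V = 64*18 = 1152)
E = 1/14 ≈ 0.071429
l(y) = 1/14
A(I, Y) = -104 + I² - 54*Y (A(I, Y) = (I² - 54*Y) - 104 = -104 + I² - 54*Y)
(A(l(-5), -62) + V)*(29642 + 10933) = ((-104 + (1/14)² - 54*(-62)) + 1152)*(29642 + 10933) = ((-104 + 1/196 + 3348) + 1152)*40575 = (635825/196 + 1152)*40575 = (861617/196)*40575 = 34960109775/196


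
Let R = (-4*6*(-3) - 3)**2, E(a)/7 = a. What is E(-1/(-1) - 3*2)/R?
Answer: -35/4761 ≈ -0.0073514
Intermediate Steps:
E(a) = 7*a
R = 4761 (R = (-24*(-3) - 3)**2 = (72 - 3)**2 = 69**2 = 4761)
E(-1/(-1) - 3*2)/R = (7*(-1/(-1) - 3*2))/4761 = (7*(-1*(-1) - 6))*(1/4761) = (7*(1 - 6))*(1/4761) = (7*(-5))*(1/4761) = -35*1/4761 = -35/4761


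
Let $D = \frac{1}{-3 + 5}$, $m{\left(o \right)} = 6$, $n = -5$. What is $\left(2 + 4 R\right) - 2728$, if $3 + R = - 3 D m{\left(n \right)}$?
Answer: $-2774$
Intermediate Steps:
$D = \frac{1}{2} \approx 0.5$
$R = -12$ ($R = -3 + \left(-3\right) \frac{1}{2} \cdot 6 = -3 - 9 = -12$)
$\left(2 + 4 R\right) - 2728 = \left(2 + 4 \left(-12\right)\right) - 2728 = \left(2 - 48\right) - 2728 = -46 - 2728 = -2774$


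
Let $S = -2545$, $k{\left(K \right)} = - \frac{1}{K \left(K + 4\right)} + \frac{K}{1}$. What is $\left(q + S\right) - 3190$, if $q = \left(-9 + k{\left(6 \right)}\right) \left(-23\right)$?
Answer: $- \frac{339937}{60} \approx -5665.6$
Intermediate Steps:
$k{\left(K \right)} = K - \frac{1}{K \left(4 + K\right)}$ ($k{\left(K \right)} = - \frac{1}{K \left(4 + K\right)} + K 1 = - \frac{1}{K \left(4 + K\right)} + K = K - \frac{1}{K \left(4 + K\right)}$)
$q = \frac{4163}{60}$ ($q = \left(-9 + \frac{-1 + 6^{3} + 4 \cdot 6^{2}}{6 \left(4 + 6\right)}\right) \left(-23\right) = \left(-9 + \frac{-1 + 216 + 4 \cdot 36}{6 \cdot 10}\right) \left(-23\right) = \left(-9 + \frac{1}{6} \cdot \frac{1}{10} \left(-1 + 216 + 144\right)\right) \left(-23\right) = \left(-9 + \frac{1}{6} \cdot \frac{1}{10} \cdot 359\right) \left(-23\right) = \left(-9 + \frac{359}{60}\right) \left(-23\right) = \left(- \frac{181}{60}\right) \left(-23\right) = \frac{4163}{60} \approx 69.383$)
$\left(q + S\right) - 3190 = \left(\frac{4163}{60} - 2545\right) - 3190 = - \frac{148537}{60} - 3190 = - \frac{339937}{60}$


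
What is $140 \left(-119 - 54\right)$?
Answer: $-24220$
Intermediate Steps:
$140 \left(-119 - 54\right) = 140 \left(-173\right) = -24220$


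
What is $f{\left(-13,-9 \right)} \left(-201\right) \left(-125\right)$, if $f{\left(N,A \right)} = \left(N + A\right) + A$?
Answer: $-778875$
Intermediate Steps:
$f{\left(N,A \right)} = N + 2 A$ ($f{\left(N,A \right)} = \left(A + N\right) + A = N + 2 A$)
$f{\left(-13,-9 \right)} \left(-201\right) \left(-125\right) = \left(-13 + 2 \left(-9\right)\right) \left(-201\right) \left(-125\right) = \left(-13 - 18\right) \left(-201\right) \left(-125\right) = \left(-31\right) \left(-201\right) \left(-125\right) = 6231 \left(-125\right) = -778875$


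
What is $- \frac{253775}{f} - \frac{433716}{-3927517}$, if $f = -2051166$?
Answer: $\frac{1886329139531}{8055989334822} \approx 0.23415$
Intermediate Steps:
$- \frac{253775}{f} - \frac{433716}{-3927517} = - \frac{253775}{-2051166} - \frac{433716}{-3927517} = \left(-253775\right) \left(- \frac{1}{2051166}\right) - - \frac{433716}{3927517} = \frac{253775}{2051166} + \frac{433716}{3927517} = \frac{1886329139531}{8055989334822}$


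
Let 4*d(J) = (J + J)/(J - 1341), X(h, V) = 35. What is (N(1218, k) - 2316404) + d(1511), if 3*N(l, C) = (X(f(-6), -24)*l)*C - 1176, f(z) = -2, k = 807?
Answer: 3111230671/340 ≈ 9.1507e+6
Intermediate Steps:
N(l, C) = -392 + 35*C*l/3 (N(l, C) = ((35*l)*C - 1176)/3 = (35*C*l - 1176)/3 = (-1176 + 35*C*l)/3 = -392 + 35*C*l/3)
d(J) = J/(2*(-1341 + J)) (d(J) = ((J + J)/(J - 1341))/4 = ((2*J)/(-1341 + J))/4 = (2*J/(-1341 + J))/4 = J/(2*(-1341 + J)))
(N(1218, k) - 2316404) + d(1511) = ((-392 + (35/3)*807*1218) - 2316404) + (½)*1511/(-1341 + 1511) = ((-392 + 11467470) - 2316404) + (½)*1511/170 = (11467078 - 2316404) + (½)*1511*(1/170) = 9150674 + 1511/340 = 3111230671/340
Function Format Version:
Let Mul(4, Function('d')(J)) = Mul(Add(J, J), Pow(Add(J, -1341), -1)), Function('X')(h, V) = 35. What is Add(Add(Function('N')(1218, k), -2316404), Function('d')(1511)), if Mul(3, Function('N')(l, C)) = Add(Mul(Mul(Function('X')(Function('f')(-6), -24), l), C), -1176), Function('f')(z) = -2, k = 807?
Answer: Rational(3111230671, 340) ≈ 9.1507e+6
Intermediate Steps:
Function('N')(l, C) = Add(-392, Mul(Rational(35, 3), C, l)) (Function('N')(l, C) = Mul(Rational(1, 3), Add(Mul(Mul(35, l), C), -1176)) = Mul(Rational(1, 3), Add(Mul(35, C, l), -1176)) = Mul(Rational(1, 3), Add(-1176, Mul(35, C, l))) = Add(-392, Mul(Rational(35, 3), C, l)))
Function('d')(J) = Mul(Rational(1, 2), J, Pow(Add(-1341, J), -1)) (Function('d')(J) = Mul(Rational(1, 4), Mul(Add(J, J), Pow(Add(J, -1341), -1))) = Mul(Rational(1, 4), Mul(Mul(2, J), Pow(Add(-1341, J), -1))) = Mul(Rational(1, 4), Mul(2, J, Pow(Add(-1341, J), -1))) = Mul(Rational(1, 2), J, Pow(Add(-1341, J), -1)))
Add(Add(Function('N')(1218, k), -2316404), Function('d')(1511)) = Add(Add(Add(-392, Mul(Rational(35, 3), 807, 1218)), -2316404), Mul(Rational(1, 2), 1511, Pow(Add(-1341, 1511), -1))) = Add(Add(Add(-392, 11467470), -2316404), Mul(Rational(1, 2), 1511, Pow(170, -1))) = Add(Add(11467078, -2316404), Mul(Rational(1, 2), 1511, Rational(1, 170))) = Add(9150674, Rational(1511, 340)) = Rational(3111230671, 340)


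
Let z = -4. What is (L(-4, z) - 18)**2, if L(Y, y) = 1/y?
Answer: 5329/16 ≈ 333.06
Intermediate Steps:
(L(-4, z) - 18)**2 = (1/(-4) - 18)**2 = (-1/4 - 18)**2 = (-73/4)**2 = 5329/16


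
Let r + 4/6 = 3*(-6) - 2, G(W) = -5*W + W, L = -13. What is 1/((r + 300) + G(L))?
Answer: 3/994 ≈ 0.0030181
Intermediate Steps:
G(W) = -4*W
r = -62/3 (r = -⅔ + (3*(-6) - 2) = -⅔ + (-18 - 2) = -⅔ - 20 = -62/3 ≈ -20.667)
1/((r + 300) + G(L)) = 1/((-62/3 + 300) - 4*(-13)) = 1/(838/3 + 52) = 1/(994/3) = 3/994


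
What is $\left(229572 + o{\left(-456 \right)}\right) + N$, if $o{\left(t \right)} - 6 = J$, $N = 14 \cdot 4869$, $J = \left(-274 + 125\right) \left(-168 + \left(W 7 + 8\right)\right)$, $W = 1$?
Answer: $320541$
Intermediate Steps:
$J = 22797$ ($J = \left(-274 + 125\right) \left(-168 + \left(1 \cdot 7 + 8\right)\right) = - 149 \left(-168 + \left(7 + 8\right)\right) = - 149 \left(-168 + 15\right) = \left(-149\right) \left(-153\right) = 22797$)
$N = 68166$
$o{\left(t \right)} = 22803$ ($o{\left(t \right)} = 6 + 22797 = 22803$)
$\left(229572 + o{\left(-456 \right)}\right) + N = \left(229572 + 22803\right) + 68166 = 252375 + 68166 = 320541$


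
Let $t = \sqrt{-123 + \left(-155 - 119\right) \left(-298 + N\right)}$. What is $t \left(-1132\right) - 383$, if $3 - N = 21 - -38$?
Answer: $-383 - 7924 \sqrt{1977} \approx -3.5271 \cdot 10^{5}$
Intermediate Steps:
$N = -56$ ($N = 3 - \left(21 - -38\right) = 3 - \left(21 + 38\right) = 3 - 59 = -56$)
$t = 7 \sqrt{1977}$ ($t = \sqrt{-123 + \left(-155 - 119\right) \left(-298 - 56\right)} = \sqrt{-123 - -96996} = \sqrt{-123 + 96996} = \sqrt{96873} = 7 \sqrt{1977} \approx 311.24$)
$t \left(-1132\right) - 383 = 7 \sqrt{1977} \left(-1132\right) - 383 = - 7924 \sqrt{1977} - 383 = -383 - 7924 \sqrt{1977}$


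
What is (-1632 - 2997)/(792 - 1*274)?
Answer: -4629/518 ≈ -8.9363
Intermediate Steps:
(-1632 - 2997)/(792 - 1*274) = -4629/(792 - 274) = -4629/518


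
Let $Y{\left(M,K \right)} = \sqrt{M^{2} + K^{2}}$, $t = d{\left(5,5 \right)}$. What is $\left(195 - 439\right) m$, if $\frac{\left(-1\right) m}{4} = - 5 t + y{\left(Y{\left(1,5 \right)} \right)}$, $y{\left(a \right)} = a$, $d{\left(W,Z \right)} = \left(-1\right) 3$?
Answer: $14640 + 976 \sqrt{26} \approx 19617.0$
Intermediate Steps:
$d{\left(W,Z \right)} = -3$
$t = -3$
$Y{\left(M,K \right)} = \sqrt{K^{2} + M^{2}}$
$m = -60 - 4 \sqrt{26}$ ($m = - 4 \left(\left(-5\right) \left(-3\right) + \sqrt{5^{2} + 1^{2}}\right) = - 4 \left(15 + \sqrt{25 + 1}\right) = - 4 \left(15 + \sqrt{26}\right) = -60 - 4 \sqrt{26} \approx -80.396$)
$\left(195 - 439\right) m = \left(195 - 439\right) \left(-60 - 4 \sqrt{26}\right) = - 244 \left(-60 - 4 \sqrt{26}\right) = 14640 + 976 \sqrt{26}$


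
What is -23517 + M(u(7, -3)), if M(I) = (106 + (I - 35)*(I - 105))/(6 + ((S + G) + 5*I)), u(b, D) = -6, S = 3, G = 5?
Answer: -380929/16 ≈ -23808.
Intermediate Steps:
M(I) = (106 + (-105 + I)*(-35 + I))/(14 + 5*I) (M(I) = (106 + (I - 35)*(I - 105))/(6 + ((3 + 5) + 5*I)) = (106 + (-35 + I)*(-105 + I))/(6 + (8 + 5*I)) = (106 + (-105 + I)*(-35 + I))/(14 + 5*I))
-23517 + M(u(7, -3)) = -23517 + (3781 + (-6)² - 140*(-6))/(14 + 5*(-6)) = -23517 + (3781 + 36 + 840)/(14 - 30) = -23517 + 4657/(-16) = -23517 - 1/16*4657 = -23517 - 4657/16 = -380929/16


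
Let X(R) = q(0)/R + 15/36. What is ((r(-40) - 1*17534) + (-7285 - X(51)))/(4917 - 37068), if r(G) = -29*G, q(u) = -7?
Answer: 76611/104108 ≈ 0.73588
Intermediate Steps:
X(R) = 5/12 - 7/R (X(R) = -7/R + 15/36 = -7/R + 15*(1/36) = -7/R + 5/12 = 5/12 - 7/R)
((r(-40) - 1*17534) + (-7285 - X(51)))/(4917 - 37068) = ((-29*(-40) - 1*17534) + (-7285 - (5/12 - 7/51)))/(4917 - 37068) = ((1160 - 17534) + (-7285 - (5/12 - 7*1/51)))/(-32151) = (-16374 + (-7285 - (5/12 - 7/51)))*(-1/32151) = (-16374 + (-7285 - 1*19/68))*(-1/32151) = (-16374 + (-7285 - 19/68))*(-1/32151) = (-16374 - 495399/68)*(-1/32151) = -1608831/68*(-1/32151) = 76611/104108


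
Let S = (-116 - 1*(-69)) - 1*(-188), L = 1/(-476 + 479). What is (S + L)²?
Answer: 179776/9 ≈ 19975.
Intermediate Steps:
L = ⅓ (L = 1/3 = ⅓ ≈ 0.33333)
S = 141 (S = (-116 + 69) + 188 = -47 + 188 = 141)
(S + L)² = (141 + ⅓)² = (424/3)² = 179776/9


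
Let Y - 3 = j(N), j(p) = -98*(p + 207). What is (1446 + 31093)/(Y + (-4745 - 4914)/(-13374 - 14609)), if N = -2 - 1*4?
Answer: -70041449/42393502 ≈ -1.6522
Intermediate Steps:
N = -6 (N = -2 - 4 = -6)
j(p) = -20286 - 98*p (j(p) = -98*(207 + p) = -20286 - 98*p)
Y = -19695 (Y = 3 + (-20286 - 98*(-6)) = 3 + (-20286 + 588) = 3 - 19698 = -19695)
(1446 + 31093)/(Y + (-4745 - 4914)/(-13374 - 14609)) = (1446 + 31093)/(-19695 + (-4745 - 4914)/(-13374 - 14609)) = 32539/(-19695 - 9659/(-27983)) = 32539/(-19695 - 9659*(-1/27983)) = 32539/(-19695 + 9659/27983) = 32539/(-551115526/27983) = 32539*(-27983/551115526) = -70041449/42393502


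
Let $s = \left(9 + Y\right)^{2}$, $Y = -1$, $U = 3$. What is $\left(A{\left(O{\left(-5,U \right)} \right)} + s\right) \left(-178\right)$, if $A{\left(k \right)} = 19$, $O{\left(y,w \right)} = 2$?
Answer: $-14774$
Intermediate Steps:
$s = 64$ ($s = \left(9 - 1\right)^{2} = 8^{2} = 64$)
$\left(A{\left(O{\left(-5,U \right)} \right)} + s\right) \left(-178\right) = \left(19 + 64\right) \left(-178\right) = 83 \left(-178\right) = -14774$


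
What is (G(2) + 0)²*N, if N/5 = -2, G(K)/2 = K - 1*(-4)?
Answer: -1440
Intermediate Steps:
G(K) = 8 + 2*K (G(K) = 2*(K - 1*(-4)) = 2*(K + 4) = 2*(4 + K) = 8 + 2*K)
N = -10 (N = 5*(-2) = -10)
(G(2) + 0)²*N = ((8 + 2*2) + 0)²*(-10) = ((8 + 4) + 0)²*(-10) = (12 + 0)²*(-10) = 12²*(-10) = 144*(-10) = -1440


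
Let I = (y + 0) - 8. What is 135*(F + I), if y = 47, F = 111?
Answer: 20250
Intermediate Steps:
I = 39 (I = (47 + 0) - 8 = 47 - 8 = 39)
135*(F + I) = 135*(111 + 39) = 135*150 = 20250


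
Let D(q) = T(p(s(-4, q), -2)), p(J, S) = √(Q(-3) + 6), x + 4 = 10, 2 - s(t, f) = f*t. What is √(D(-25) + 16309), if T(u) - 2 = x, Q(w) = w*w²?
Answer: 21*√37 ≈ 127.74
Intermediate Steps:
s(t, f) = 2 - f*t
Q(w) = w³
x = 6 (x = -4 + 10 = 6)
p(J, S) = I*√21 (p(J, S) = √((-3)³ + 6) = √(-27 + 6) = √(-21) = I*√21)
T(u) = 8 (T(u) = 2 + 6 = 8)
D(q) = 8
√(D(-25) + 16309) = √(8 + 16309) = √16317 = 21*√37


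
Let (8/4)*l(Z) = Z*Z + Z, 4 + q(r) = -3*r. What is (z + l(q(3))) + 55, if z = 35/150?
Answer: 3997/30 ≈ 133.23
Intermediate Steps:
q(r) = -4 - 3*r
l(Z) = Z/2 + Z**2/2 (l(Z) = (Z*Z + Z)/2 = (Z**2 + Z)/2 = (Z + Z**2)/2 = Z/2 + Z**2/2)
z = 7/30 (z = 35*(1/150) = 7/30 ≈ 0.23333)
(z + l(q(3))) + 55 = (7/30 + (-4 - 3*3)*(1 + (-4 - 3*3))/2) + 55 = (7/30 + (-4 - 9)*(1 + (-4 - 9))/2) + 55 = (7/30 + (1/2)*(-13)*(1 - 13)) + 55 = (7/30 + (1/2)*(-13)*(-12)) + 55 = (7/30 + 78) + 55 = 2347/30 + 55 = 3997/30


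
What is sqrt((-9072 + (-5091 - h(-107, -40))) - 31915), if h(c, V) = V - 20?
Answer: I*sqrt(46018) ≈ 214.52*I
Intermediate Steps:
h(c, V) = -20 + V
sqrt((-9072 + (-5091 - h(-107, -40))) - 31915) = sqrt((-9072 + (-5091 - (-20 - 40))) - 31915) = sqrt((-9072 + (-5091 - 1*(-60))) - 31915) = sqrt((-9072 + (-5091 + 60)) - 31915) = sqrt((-9072 - 5031) - 31915) = sqrt(-14103 - 31915) = sqrt(-46018) = I*sqrt(46018)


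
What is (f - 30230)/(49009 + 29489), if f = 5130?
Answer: -12550/39249 ≈ -0.31975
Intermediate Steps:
(f - 30230)/(49009 + 29489) = (5130 - 30230)/(49009 + 29489) = -25100/78498 = -25100*1/78498 = -12550/39249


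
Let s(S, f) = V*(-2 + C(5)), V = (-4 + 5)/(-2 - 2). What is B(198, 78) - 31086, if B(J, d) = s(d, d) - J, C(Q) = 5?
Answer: -125139/4 ≈ -31285.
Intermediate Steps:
V = -¼ (V = 1/(-4) = 1*(-¼) = -¼ ≈ -0.25000)
s(S, f) = -¾ (s(S, f) = -(-2 + 5)/4 = -¼*3 = -¾)
B(J, d) = -¾ - J
B(198, 78) - 31086 = (-¾ - 1*198) - 31086 = (-¾ - 198) - 31086 = -795/4 - 31086 = -125139/4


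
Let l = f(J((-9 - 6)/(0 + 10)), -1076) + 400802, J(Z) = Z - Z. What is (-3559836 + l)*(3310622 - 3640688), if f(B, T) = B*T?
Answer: 1042689716244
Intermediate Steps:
J(Z) = 0
l = 400802 (l = 0*(-1076) + 400802 = 0 + 400802 = 400802)
(-3559836 + l)*(3310622 - 3640688) = (-3559836 + 400802)*(3310622 - 3640688) = -3159034*(-330066) = 1042689716244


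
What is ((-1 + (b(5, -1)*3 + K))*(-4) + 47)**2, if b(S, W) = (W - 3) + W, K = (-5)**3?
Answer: 373321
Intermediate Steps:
K = -125
b(S, W) = -3 + 2*W (b(S, W) = (-3 + W) + W = -3 + 2*W)
((-1 + (b(5, -1)*3 + K))*(-4) + 47)**2 = ((-1 + ((-3 + 2*(-1))*3 - 125))*(-4) + 47)**2 = ((-1 + ((-3 - 2)*3 - 125))*(-4) + 47)**2 = ((-1 + (-5*3 - 125))*(-4) + 47)**2 = ((-1 + (-15 - 125))*(-4) + 47)**2 = ((-1 - 140)*(-4) + 47)**2 = (-141*(-4) + 47)**2 = (564 + 47)**2 = 611**2 = 373321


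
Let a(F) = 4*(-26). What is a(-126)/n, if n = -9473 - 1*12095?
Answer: 13/2696 ≈ 0.0048220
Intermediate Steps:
a(F) = -104
n = -21568 (n = -9473 - 12095 = -21568)
a(-126)/n = -104/(-21568) = -104*(-1/21568) = 13/2696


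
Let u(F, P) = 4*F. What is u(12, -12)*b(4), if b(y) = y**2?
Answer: 768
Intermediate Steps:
u(12, -12)*b(4) = (4*12)*4**2 = 48*16 = 768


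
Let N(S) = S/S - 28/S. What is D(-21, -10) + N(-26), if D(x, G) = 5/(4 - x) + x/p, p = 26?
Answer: 191/130 ≈ 1.4692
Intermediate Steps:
N(S) = 1 - 28/S
D(x, G) = 5/(4 - x) + x/26
D(-21, -10) + N(-26) = (-130 + (-21)² - 4*(-21))/(26*(-4 - 21)) + (-28 - 26)/(-26) = (1/26)*(-130 + 441 + 84)/(-25) - 1/26*(-54) = (1/26)*(-1/25)*395 + 27/13 = -79/130 + 27/13 = 191/130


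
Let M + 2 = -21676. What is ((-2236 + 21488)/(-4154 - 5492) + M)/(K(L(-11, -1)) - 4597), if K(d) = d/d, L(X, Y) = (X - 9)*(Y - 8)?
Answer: 26140655/5541627 ≈ 4.7171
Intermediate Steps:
L(X, Y) = (-9 + X)*(-8 + Y)
K(d) = 1
M = -21678 (M = -2 - 21676 = -21678)
((-2236 + 21488)/(-4154 - 5492) + M)/(K(L(-11, -1)) - 4597) = ((-2236 + 21488)/(-4154 - 5492) - 21678)/(1 - 4597) = (19252/(-9646) - 21678)/(-4596) = (19252*(-1/9646) - 21678)*(-1/4596) = (-9626/4823 - 21678)*(-1/4596) = -104562620/4823*(-1/4596) = 26140655/5541627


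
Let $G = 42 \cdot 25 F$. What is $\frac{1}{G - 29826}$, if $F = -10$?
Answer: $- \frac{1}{40326} \approx -2.4798 \cdot 10^{-5}$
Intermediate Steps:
$G = -10500$ ($G = 42 \cdot 25 \left(-10\right) = 1050 \left(-10\right) = -10500$)
$\frac{1}{G - 29826} = \frac{1}{-10500 - 29826} = \frac{1}{-40326} = - \frac{1}{40326}$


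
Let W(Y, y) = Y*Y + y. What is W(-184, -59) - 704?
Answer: 33093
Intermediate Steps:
W(Y, y) = y + Y² (W(Y, y) = Y² + y = y + Y²)
W(-184, -59) - 704 = (-59 + (-184)²) - 704 = (-59 + 33856) - 704 = 33797 - 704 = 33093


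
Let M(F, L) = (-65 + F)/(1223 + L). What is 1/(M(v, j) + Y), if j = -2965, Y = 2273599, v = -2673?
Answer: 871/1980306098 ≈ 4.3983e-7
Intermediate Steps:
M(F, L) = (-65 + F)/(1223 + L)
1/(M(v, j) + Y) = 1/((-65 - 2673)/(1223 - 2965) + 2273599) = 1/(-2738/(-1742) + 2273599) = 1/(-1/1742*(-2738) + 2273599) = 1/(1369/871 + 2273599) = 1/(1980306098/871) = 871/1980306098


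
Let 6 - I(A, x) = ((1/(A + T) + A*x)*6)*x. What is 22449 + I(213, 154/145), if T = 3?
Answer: 7952520721/378450 ≈ 21013.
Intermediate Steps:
I(A, x) = 6 - x*(6/(3 + A) + 6*A*x) (I(A, x) = 6 - (1/(A + 3) + A*x)*6*x = 6 - (1/(3 + A) + A*x)*6*x = 6 - (6/(3 + A) + 6*A*x)*x = 6 - x*(6/(3 + A) + 6*A*x))
22449 + I(213, 154/145) = 22449 + 6*(3 + 213 - 154/145 - 1*213²*(154/145)² - 3*213*(154/145)²)/(3 + 213) = 22449 + 6*(3 + 213 - 154/145 - 1*45369*(154*(1/145))² - 3*213*(154*(1/145))²)/216 = 22449 + 6*(1/216)*(3 + 213 - 1*154/145 - 1*45369*(154/145)² - 3*213*(154/145)²) = 22449 + 6*(1/216)*(3 + 213 - 154/145 - 1*45369*23716/21025 - 3*213*23716/21025) = 22449 + 6*(1/216)*(3 + 213 - 154/145 - 1075971204/21025 - 15154524/21025) = 22449 + 6*(1/216)*(-1086606658/21025) = 22449 - 543303329/378450 = 7952520721/378450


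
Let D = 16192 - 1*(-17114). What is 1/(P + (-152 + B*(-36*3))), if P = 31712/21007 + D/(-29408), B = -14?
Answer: 308886928/420202685757 ≈ 0.00073509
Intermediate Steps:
D = 33306 (D = 16192 + 17114 = 33306)
P = 116463677/308886928 (P = 31712/21007 + 33306/(-29408) = 31712*(1/21007) + 33306*(-1/29408) = 31712/21007 - 16653/14704 = 116463677/308886928 ≈ 0.37704)
1/(P + (-152 + B*(-36*3))) = 1/(116463677/308886928 + (-152 - (-504)*3)) = 1/(116463677/308886928 + (-152 - 14*(-108))) = 1/(116463677/308886928 + (-152 + 1512)) = 1/(116463677/308886928 + 1360) = 1/(420202685757/308886928) = 308886928/420202685757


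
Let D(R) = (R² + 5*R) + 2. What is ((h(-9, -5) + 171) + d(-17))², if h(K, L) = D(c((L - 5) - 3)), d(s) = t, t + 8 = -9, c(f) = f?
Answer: 67600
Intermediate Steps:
t = -17 (t = -8 - 9 = -17)
d(s) = -17
D(R) = 2 + R² + 5*R
h(K, L) = -38 + (-8 + L)² + 5*L (h(K, L) = 2 + ((L - 5) - 3)² + 5*((L - 5) - 3) = 2 + ((-5 + L) - 3)² + 5*((-5 + L) - 3) = 2 + (-8 + L)² + 5*(-8 + L) = 2 + (-8 + L)² + (-40 + 5*L) = -38 + (-8 + L)² + 5*L)
((h(-9, -5) + 171) + d(-17))² = (((26 + (-5)² - 11*(-5)) + 171) - 17)² = (((26 + 25 + 55) + 171) - 17)² = ((106 + 171) - 17)² = (277 - 17)² = 260² = 67600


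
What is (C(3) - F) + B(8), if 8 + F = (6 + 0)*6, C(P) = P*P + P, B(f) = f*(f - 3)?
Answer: 24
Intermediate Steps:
B(f) = f*(-3 + f)
C(P) = P + P² (C(P) = P² + P = P + P²)
F = 28 (F = -8 + (6 + 0)*6 = -8 + 6*6 = -8 + 36 = 28)
(C(3) - F) + B(8) = (3*(1 + 3) - 1*28) + 8*(-3 + 8) = (3*4 - 28) + 8*5 = (12 - 28) + 40 = -16 + 40 = 24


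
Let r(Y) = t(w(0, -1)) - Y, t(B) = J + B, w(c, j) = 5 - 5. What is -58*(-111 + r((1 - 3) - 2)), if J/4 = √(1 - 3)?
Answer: 6206 - 232*I*√2 ≈ 6206.0 - 328.1*I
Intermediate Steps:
w(c, j) = 0
J = 4*I*√2 (J = 4*√(1 - 3) = 4*√(-2) = 4*(I*√2) = 4*I*√2 ≈ 5.6569*I)
t(B) = B + 4*I*√2 (t(B) = 4*I*√2 + B = B + 4*I*√2)
r(Y) = -Y + 4*I*√2 (r(Y) = (0 + 4*I*√2) - Y = 4*I*√2 - Y = -Y + 4*I*√2)
-58*(-111 + r((1 - 3) - 2)) = -58*(-111 + (-((1 - 3) - 2) + 4*I*√2)) = -58*(-111 + (-(-2 - 2) + 4*I*√2)) = -58*(-111 + (-1*(-4) + 4*I*√2)) = -58*(-111 + (4 + 4*I*√2)) = -58*(-107 + 4*I*√2) = 6206 - 232*I*√2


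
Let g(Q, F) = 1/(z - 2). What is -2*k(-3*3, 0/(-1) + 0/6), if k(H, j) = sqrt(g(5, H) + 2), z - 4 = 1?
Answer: -2*sqrt(21)/3 ≈ -3.0550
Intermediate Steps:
z = 5 (z = 4 + 1 = 5)
g(Q, F) = 1/3 (g(Q, F) = 1/(5 - 2) = 1/3)
k(H, j) = sqrt(21)/3 (k(H, j) = sqrt(1/3 + 2) = sqrt(7/3) = sqrt(21)/3)
-2*k(-3*3, 0/(-1) + 0/6) = -2*sqrt(21)/3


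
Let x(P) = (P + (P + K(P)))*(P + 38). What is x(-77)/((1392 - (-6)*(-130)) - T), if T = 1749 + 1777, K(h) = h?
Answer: -9009/2914 ≈ -3.0916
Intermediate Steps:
T = 3526
x(P) = 3*P*(38 + P) (x(P) = (P + (P + P))*(P + 38) = (P + 2*P)*(38 + P) = (3*P)*(38 + P) = 3*P*(38 + P))
x(-77)/((1392 - (-6)*(-130)) - T) = (3*(-77)*(38 - 77))/((1392 - (-6)*(-130)) - 1*3526) = (3*(-77)*(-39))/((1392 - 1*780) - 3526) = 9009/((1392 - 780) - 3526) = 9009/(612 - 3526) = 9009/(-2914) = 9009*(-1/2914) = -9009/2914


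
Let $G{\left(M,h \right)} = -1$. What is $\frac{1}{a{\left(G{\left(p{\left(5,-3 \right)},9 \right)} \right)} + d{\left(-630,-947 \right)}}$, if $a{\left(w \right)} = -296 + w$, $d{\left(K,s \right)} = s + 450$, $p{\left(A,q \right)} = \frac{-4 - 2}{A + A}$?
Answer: $- \frac{1}{794} \approx -0.0012594$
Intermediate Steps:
$p{\left(A,q \right)} = - \frac{3}{A}$ ($p{\left(A,q \right)} = - \frac{6}{2 A} = - 6 \frac{1}{2 A} = - \frac{3}{A}$)
$d{\left(K,s \right)} = 450 + s$
$\frac{1}{a{\left(G{\left(p{\left(5,-3 \right)},9 \right)} \right)} + d{\left(-630,-947 \right)}} = \frac{1}{\left(-296 - 1\right) + \left(450 - 947\right)} = \frac{1}{-297 - 497} = \frac{1}{-794} = - \frac{1}{794}$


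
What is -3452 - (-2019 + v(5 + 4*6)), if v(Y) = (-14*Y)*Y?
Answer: 10341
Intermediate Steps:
v(Y) = -14*Y²
-3452 - (-2019 + v(5 + 4*6)) = -3452 - (-2019 - 14*(5 + 4*6)²) = -3452 - (-2019 - 14*(5 + 24)²) = -3452 - (-2019 - 14*29²) = -3452 - (-2019 - 14*841) = -3452 - (-2019 - 11774) = -3452 - 1*(-13793) = -3452 + 13793 = 10341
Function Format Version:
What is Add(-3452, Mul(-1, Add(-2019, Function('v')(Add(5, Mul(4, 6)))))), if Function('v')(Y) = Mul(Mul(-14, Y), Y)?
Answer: 10341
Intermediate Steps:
Function('v')(Y) = Mul(-14, Pow(Y, 2))
Add(-3452, Mul(-1, Add(-2019, Function('v')(Add(5, Mul(4, 6)))))) = Add(-3452, Mul(-1, Add(-2019, Mul(-14, Pow(Add(5, Mul(4, 6)), 2))))) = Add(-3452, Mul(-1, Add(-2019, Mul(-14, Pow(Add(5, 24), 2))))) = Add(-3452, Mul(-1, Add(-2019, Mul(-14, Pow(29, 2))))) = Add(-3452, Mul(-1, Add(-2019, Mul(-14, 841)))) = Add(-3452, Mul(-1, Add(-2019, -11774))) = Add(-3452, Mul(-1, -13793)) = Add(-3452, 13793) = 10341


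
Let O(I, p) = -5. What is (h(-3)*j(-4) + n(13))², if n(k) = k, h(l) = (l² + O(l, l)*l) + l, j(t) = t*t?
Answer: 121801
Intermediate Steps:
j(t) = t²
h(l) = l² - 4*l (h(l) = (l² - 5*l) + l = l² - 4*l)
(h(-3)*j(-4) + n(13))² = (-3*(-4 - 3)*(-4)² + 13)² = (-3*(-7)*16 + 13)² = (21*16 + 13)² = (336 + 13)² = 349² = 121801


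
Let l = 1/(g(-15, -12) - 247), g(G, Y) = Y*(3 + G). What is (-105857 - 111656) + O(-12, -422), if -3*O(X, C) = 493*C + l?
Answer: -15260926/103 ≈ -1.4816e+5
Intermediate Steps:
l = -1/103 (l = 1/(-12*(3 - 15) - 247) = 1/(-12*(-12) - 247) = 1/(144 - 247) = 1/(-103) = -1/103 ≈ -0.0097087)
O(X, C) = 1/309 - 493*C/3 (O(X, C) = -(493*C - 1/103)/3 = -(-1/103 + 493*C)/3 = 1/309 - 493*C/3)
(-105857 - 111656) + O(-12, -422) = (-105857 - 111656) + (1/309 - 493/3*(-422)) = -217513 + (1/309 + 208046/3) = -217513 + 7142913/103 = -15260926/103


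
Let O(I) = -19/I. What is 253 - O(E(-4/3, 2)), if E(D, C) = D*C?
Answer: 1967/8 ≈ 245.88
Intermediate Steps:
E(D, C) = C*D
253 - O(E(-4/3, 2)) = 253 - (-19)/(2*(-4/3)) = 253 - (-19)/(-8/3) = 253 - (-19)*(-3)/8 = 253 - 1*57/8 = 253 - 57/8 = 1967/8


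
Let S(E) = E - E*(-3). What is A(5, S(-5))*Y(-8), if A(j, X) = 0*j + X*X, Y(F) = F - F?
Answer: 0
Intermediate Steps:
Y(F) = 0
S(E) = 4*E (S(E) = E - (-3)*E = E + 3*E = 4*E)
A(j, X) = X² (A(j, X) = 0 + X² = X²)
A(5, S(-5))*Y(-8) = (4*(-5))²*0 = (-20)²*0 = 400*0 = 0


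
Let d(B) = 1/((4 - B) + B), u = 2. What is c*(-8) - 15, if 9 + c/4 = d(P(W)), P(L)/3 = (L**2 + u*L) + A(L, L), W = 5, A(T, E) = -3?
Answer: 265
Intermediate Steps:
P(L) = -9 + 3*L**2 + 6*L (P(L) = 3*((L**2 + 2*L) - 3) = 3*(-3 + L**2 + 2*L) = -9 + 3*L**2 + 6*L)
d(B) = 1/4
c = -35 (c = -36 + 4*(1/4) = -36 + 1 = -35)
c*(-8) - 15 = -35*(-8) - 15 = 280 - 15 = 265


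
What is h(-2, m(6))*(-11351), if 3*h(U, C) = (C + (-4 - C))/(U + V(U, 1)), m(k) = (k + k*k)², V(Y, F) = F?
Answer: -45404/3 ≈ -15135.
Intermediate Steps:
m(k) = (k + k²)²
h(U, C) = -4/(3*(1 + U)) (h(U, C) = ((C + (-4 - C))/(U + 1))/3 = (-4/(1 + U))/3 = -4/(3*(1 + U)))
h(-2, m(6))*(-11351) = -4/(3 + 3*(-2))*(-11351) = -4/(3 - 6)*(-11351) = -4/(-3)*(-11351) = -4*(-⅓)*(-11351) = (4/3)*(-11351) = -45404/3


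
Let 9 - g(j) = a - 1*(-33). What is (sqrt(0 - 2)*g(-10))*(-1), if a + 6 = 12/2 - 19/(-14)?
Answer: 355*I*sqrt(2)/14 ≈ 35.86*I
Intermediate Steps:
a = 19/14 (a = -6 + (12/2 - 19/(-14)) = -6 + (12*(1/2) - 19*(-1/14)) = -6 + (6 + 19/14) = -6 + 103/14 = 19/14 ≈ 1.3571)
g(j) = -355/14 (g(j) = 9 - (19/14 - 1*(-33)) = 9 - (19/14 + 33) = 9 - 1*481/14 = 9 - 481/14 = -355/14)
(sqrt(0 - 2)*g(-10))*(-1) = (sqrt(0 - 2)*(-355/14))*(-1) = (sqrt(-2)*(-355/14))*(-1) = ((I*sqrt(2))*(-355/14))*(-1) = -355*I*sqrt(2)/14*(-1) = 355*I*sqrt(2)/14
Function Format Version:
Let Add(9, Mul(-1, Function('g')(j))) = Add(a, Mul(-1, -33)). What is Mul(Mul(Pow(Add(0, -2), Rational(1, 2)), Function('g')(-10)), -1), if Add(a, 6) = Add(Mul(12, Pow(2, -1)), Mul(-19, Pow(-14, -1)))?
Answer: Mul(Rational(355, 14), I, Pow(2, Rational(1, 2))) ≈ Mul(35.860, I)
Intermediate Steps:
a = Rational(19, 14) (a = Add(-6, Add(Mul(12, Pow(2, -1)), Mul(-19, Pow(-14, -1)))) = Add(-6, Add(Mul(12, Rational(1, 2)), Mul(-19, Rational(-1, 14)))) = Add(-6, Add(6, Rational(19, 14))) = Add(-6, Rational(103, 14)) = Rational(19, 14) ≈ 1.3571)
Function('g')(j) = Rational(-355, 14) (Function('g')(j) = Add(9, Mul(-1, Add(Rational(19, 14), Mul(-1, -33)))) = Add(9, Mul(-1, Add(Rational(19, 14), 33))) = Add(9, Mul(-1, Rational(481, 14))) = Add(9, Rational(-481, 14)) = Rational(-355, 14))
Mul(Mul(Pow(Add(0, -2), Rational(1, 2)), Function('g')(-10)), -1) = Mul(Mul(Pow(Add(0, -2), Rational(1, 2)), Rational(-355, 14)), -1) = Mul(Mul(Pow(-2, Rational(1, 2)), Rational(-355, 14)), -1) = Mul(Mul(Mul(I, Pow(2, Rational(1, 2))), Rational(-355, 14)), -1) = Mul(Mul(Rational(-355, 14), I, Pow(2, Rational(1, 2))), -1) = Mul(Rational(355, 14), I, Pow(2, Rational(1, 2)))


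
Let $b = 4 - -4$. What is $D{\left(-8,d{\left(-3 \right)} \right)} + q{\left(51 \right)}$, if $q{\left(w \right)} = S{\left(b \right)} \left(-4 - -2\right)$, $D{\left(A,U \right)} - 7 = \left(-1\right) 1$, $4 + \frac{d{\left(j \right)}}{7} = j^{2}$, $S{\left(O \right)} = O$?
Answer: $-10$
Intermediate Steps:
$b = 8$ ($b = 4 + 4 = 8$)
$d{\left(j \right)} = -28 + 7 j^{2}$
$D{\left(A,U \right)} = 6$ ($D{\left(A,U \right)} = 7 - 1 = 6$)
$q{\left(w \right)} = -16$ ($q{\left(w \right)} = 8 \left(-4 - -2\right) = 8 \left(-4 + 2\right) = 8 \left(-2\right) = -16$)
$D{\left(-8,d{\left(-3 \right)} \right)} + q{\left(51 \right)} = 6 - 16 = -10$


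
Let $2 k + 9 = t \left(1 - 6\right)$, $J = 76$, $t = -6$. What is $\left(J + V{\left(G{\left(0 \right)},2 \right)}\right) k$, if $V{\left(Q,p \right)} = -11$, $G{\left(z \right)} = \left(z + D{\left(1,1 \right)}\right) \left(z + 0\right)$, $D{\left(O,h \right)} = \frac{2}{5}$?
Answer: $\frac{1365}{2} \approx 682.5$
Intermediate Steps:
$D{\left(O,h \right)} = \frac{2}{5}$ ($D{\left(O,h \right)} = 2 \cdot \frac{1}{5} = \frac{2}{5}$)
$G{\left(z \right)} = z \left(\frac{2}{5} + z\right)$ ($G{\left(z \right)} = \left(z + \frac{2}{5}\right) \left(z + 0\right) = \left(\frac{2}{5} + z\right) z = z \left(\frac{2}{5} + z\right)$)
$k = \frac{21}{2}$ ($k = - \frac{9}{2} + \frac{\left(-6\right) \left(1 - 6\right)}{2} = - \frac{9}{2} + \frac{\left(-6\right) \left(-5\right)}{2} = - \frac{9}{2} + \frac{1}{2} \cdot 30 = - \frac{9}{2} + 15 = \frac{21}{2} \approx 10.5$)
$\left(J + V{\left(G{\left(0 \right)},2 \right)}\right) k = \left(76 - 11\right) \frac{21}{2} = 65 \cdot \frac{21}{2} = \frac{1365}{2}$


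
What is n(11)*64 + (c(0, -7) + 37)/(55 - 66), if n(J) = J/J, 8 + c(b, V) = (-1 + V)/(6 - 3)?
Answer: 2033/33 ≈ 61.606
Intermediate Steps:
c(b, V) = -25/3 + V/3 (c(b, V) = -8 + (-1 + V)/(6 - 3) = -8 + (-1 + V)/3 = -8 + (-1 + V)*(1/3) = -8 + (-1/3 + V/3) = -25/3 + V/3)
n(J) = 1
n(11)*64 + (c(0, -7) + 37)/(55 - 66) = 1*64 + ((-25/3 + (1/3)*(-7)) + 37)/(55 - 66) = 64 + ((-25/3 - 7/3) + 37)/(-11) = 64 + (-32/3 + 37)*(-1/11) = 64 + (79/3)*(-1/11) = 64 - 79/33 = 2033/33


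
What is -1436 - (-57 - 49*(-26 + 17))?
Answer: -1820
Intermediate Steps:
-1436 - (-57 - 49*(-26 + 17)) = -1436 - (-57 - 49*(-9)) = -1436 - (-57 + 441) = -1436 - 1*384 = -1436 - 384 = -1820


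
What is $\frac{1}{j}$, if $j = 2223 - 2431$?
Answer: $- \frac{1}{208} \approx -0.0048077$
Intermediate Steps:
$j = -208$ ($j = 2223 - 2431 = -208$)
$\frac{1}{j} = \frac{1}{-208} = - \frac{1}{208}$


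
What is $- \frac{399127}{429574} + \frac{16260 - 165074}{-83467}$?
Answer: $\frac{30612691927}{35855253058} \approx 0.85379$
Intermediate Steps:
$- \frac{399127}{429574} + \frac{16260 - 165074}{-83467} = \left(-399127\right) \frac{1}{429574} - - \frac{148814}{83467} = - \frac{399127}{429574} + \frac{148814}{83467} = \frac{30612691927}{35855253058}$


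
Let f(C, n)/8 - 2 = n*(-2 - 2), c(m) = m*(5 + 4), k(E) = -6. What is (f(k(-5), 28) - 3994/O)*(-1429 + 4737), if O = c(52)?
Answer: -343894718/117 ≈ -2.9393e+6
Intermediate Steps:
c(m) = 9*m (c(m) = m*9 = 9*m)
O = 468 (O = 9*52 = 468)
f(C, n) = 16 - 32*n (f(C, n) = 16 + 8*(n*(-2 - 2)) = 16 + 8*(n*(-4)) = 16 + 8*(-4*n) = 16 - 32*n)
(f(k(-5), 28) - 3994/O)*(-1429 + 4737) = ((16 - 32*28) - 3994/468)*(-1429 + 4737) = ((16 - 896) - 3994*1/468)*3308 = (-880 - 1997/234)*3308 = -207917/234*3308 = -343894718/117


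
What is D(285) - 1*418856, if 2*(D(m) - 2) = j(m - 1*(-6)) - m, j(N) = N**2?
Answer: -376656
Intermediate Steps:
D(m) = 2 + (6 + m)**2/2 - m/2 (D(m) = 2 + ((m - 1*(-6))**2 - m)/2 = 2 + ((m + 6)**2 - m)/2 = 2 + ((6 + m)**2 - m)/2 = 2 + ((6 + m)**2/2 - m/2) = 2 + (6 + m)**2/2 - m/2)
D(285) - 1*418856 = (2 + (6 + 285)**2/2 - 1/2*285) - 1*418856 = (2 + (1/2)*291**2 - 285/2) - 418856 = (2 + (1/2)*84681 - 285/2) - 418856 = (2 + 84681/2 - 285/2) - 418856 = 42200 - 418856 = -376656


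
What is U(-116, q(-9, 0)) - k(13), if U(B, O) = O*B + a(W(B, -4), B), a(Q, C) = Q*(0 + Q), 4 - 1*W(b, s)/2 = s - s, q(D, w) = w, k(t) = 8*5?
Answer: 24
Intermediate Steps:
k(t) = 40
W(b, s) = 8 (W(b, s) = 8 - 2*(s - s) = 8 - 2*0 = 8 + 0 = 8)
a(Q, C) = Q**2 (a(Q, C) = Q*Q = Q**2)
U(B, O) = 64 + B*O (U(B, O) = O*B + 8**2 = B*O + 64 = 64 + B*O)
U(-116, q(-9, 0)) - k(13) = (64 - 116*0) - 1*40 = (64 + 0) - 40 = 64 - 40 = 24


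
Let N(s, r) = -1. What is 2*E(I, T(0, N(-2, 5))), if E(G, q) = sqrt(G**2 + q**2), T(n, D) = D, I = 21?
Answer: 2*sqrt(442) ≈ 42.048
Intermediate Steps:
2*E(I, T(0, N(-2, 5))) = 2*sqrt(21**2 + (-1)**2) = 2*sqrt(441 + 1) = 2*sqrt(442)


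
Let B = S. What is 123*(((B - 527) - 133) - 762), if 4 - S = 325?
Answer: -214389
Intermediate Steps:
S = -321 (S = 4 - 1*325 = 4 - 325 = -321)
B = -321
123*(((B - 527) - 133) - 762) = 123*(((-321 - 527) - 133) - 762) = 123*((-848 - 133) - 762) = 123*(-981 - 762) = 123*(-1743) = -214389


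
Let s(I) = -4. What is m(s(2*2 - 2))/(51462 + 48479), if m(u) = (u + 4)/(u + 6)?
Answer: 0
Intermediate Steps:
m(u) = (4 + u)/(6 + u)
m(s(2*2 - 2))/(51462 + 48479) = ((4 - 4)/(6 - 4))/(51462 + 48479) = (0/2)/99941 = ((½)*0)/99941 = (1/99941)*0 = 0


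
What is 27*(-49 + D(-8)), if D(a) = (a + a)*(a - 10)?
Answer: 6453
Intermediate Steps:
D(a) = 2*a*(-10 + a) (D(a) = (2*a)*(-10 + a) = 2*a*(-10 + a))
27*(-49 + D(-8)) = 27*(-49 + 2*(-8)*(-10 - 8)) = 27*(-49 + 2*(-8)*(-18)) = 27*(-49 + 288) = 27*239 = 6453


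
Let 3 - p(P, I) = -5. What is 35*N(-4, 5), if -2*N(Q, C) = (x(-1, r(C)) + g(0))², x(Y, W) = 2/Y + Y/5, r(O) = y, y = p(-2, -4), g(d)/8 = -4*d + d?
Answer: -847/10 ≈ -84.700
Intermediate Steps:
g(d) = -24*d (g(d) = 8*(-4*d + d) = 8*(-3*d) = -24*d)
p(P, I) = 8 (p(P, I) = 3 - 1*(-5) = 3 + 5 = 8)
y = 8
r(O) = 8
x(Y, W) = 2/Y + Y/5 (x(Y, W) = 2/Y + Y*(⅕) = 2/Y + Y/5)
N(Q, C) = -121/50 (N(Q, C) = -((2/(-1) + (⅕)*(-1)) - 24*0)²/2 = -((2*(-1) - ⅕) + 0)²/2 = -((-2 - ⅕) + 0)²/2 = -(-11/5 + 0)²/2 = -(-11/5)²/2 = -½*121/25 = -121/50)
35*N(-4, 5) = 35*(-121/50) = -847/10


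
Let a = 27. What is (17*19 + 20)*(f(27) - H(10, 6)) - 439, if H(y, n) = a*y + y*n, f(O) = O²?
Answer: 136418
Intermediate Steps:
H(y, n) = 27*y + n*y (H(y, n) = 27*y + y*n = 27*y + n*y)
(17*19 + 20)*(f(27) - H(10, 6)) - 439 = (17*19 + 20)*(27² - 10*(27 + 6)) - 439 = (323 + 20)*(729 - 10*33) - 439 = 343*(729 - 1*330) - 439 = 343*(729 - 330) - 439 = 343*399 - 439 = 136857 - 439 = 136418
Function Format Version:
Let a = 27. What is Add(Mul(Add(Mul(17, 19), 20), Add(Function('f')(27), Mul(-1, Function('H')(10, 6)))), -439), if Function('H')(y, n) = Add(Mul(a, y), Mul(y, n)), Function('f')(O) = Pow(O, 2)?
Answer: 136418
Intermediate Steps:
Function('H')(y, n) = Add(Mul(27, y), Mul(n, y)) (Function('H')(y, n) = Add(Mul(27, y), Mul(y, n)) = Add(Mul(27, y), Mul(n, y)))
Add(Mul(Add(Mul(17, 19), 20), Add(Function('f')(27), Mul(-1, Function('H')(10, 6)))), -439) = Add(Mul(Add(Mul(17, 19), 20), Add(Pow(27, 2), Mul(-1, Mul(10, Add(27, 6))))), -439) = Add(Mul(Add(323, 20), Add(729, Mul(-1, Mul(10, 33)))), -439) = Add(Mul(343, Add(729, Mul(-1, 330))), -439) = Add(Mul(343, Add(729, -330)), -439) = Add(Mul(343, 399), -439) = Add(136857, -439) = 136418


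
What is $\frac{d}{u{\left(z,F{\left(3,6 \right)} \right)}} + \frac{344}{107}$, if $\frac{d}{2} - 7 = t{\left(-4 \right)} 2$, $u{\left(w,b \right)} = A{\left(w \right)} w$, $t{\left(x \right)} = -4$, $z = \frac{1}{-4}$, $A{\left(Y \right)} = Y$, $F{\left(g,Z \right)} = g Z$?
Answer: $- \frac{3080}{107} \approx -28.785$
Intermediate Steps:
$F{\left(g,Z \right)} = Z g$
$z = - \frac{1}{4} \approx -0.25$
$u{\left(w,b \right)} = w^{2}$ ($u{\left(w,b \right)} = w w = w^{2}$)
$d = -2$ ($d = 14 + 2 \left(\left(-4\right) 2\right) = 14 + 2 \left(-8\right) = 14 - 16 = -2$)
$\frac{d}{u{\left(z,F{\left(3,6 \right)} \right)}} + \frac{344}{107} = - \frac{2}{\left(- \frac{1}{4}\right)^{2}} + \frac{344}{107} = - 2 \frac{1}{\frac{1}{16}} + 344 \cdot \frac{1}{107} = \left(-2\right) 16 + \frac{344}{107} = -32 + \frac{344}{107} = - \frac{3080}{107}$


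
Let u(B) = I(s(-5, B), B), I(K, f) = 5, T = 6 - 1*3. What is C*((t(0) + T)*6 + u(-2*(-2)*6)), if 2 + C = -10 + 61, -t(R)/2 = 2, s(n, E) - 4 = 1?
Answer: -49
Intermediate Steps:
T = 3 (T = 6 - 3 = 3)
s(n, E) = 5 (s(n, E) = 4 + 1 = 5)
t(R) = -4 (t(R) = -2*2 = -4)
u(B) = 5
C = 49 (C = -2 + (-10 + 61) = -2 + 51 = 49)
C*((t(0) + T)*6 + u(-2*(-2)*6)) = 49*((-4 + 3)*6 + 5) = 49*(-1*6 + 5) = 49*(-6 + 5) = 49*(-1) = -49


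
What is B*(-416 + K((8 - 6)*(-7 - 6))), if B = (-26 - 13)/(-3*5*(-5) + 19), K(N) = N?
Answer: 8619/47 ≈ 183.38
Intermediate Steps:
B = -39/94 (B = -39/(-15*(-5) + 19) = -39/(75 + 19) = -39/94 ≈ -0.41489)
B*(-416 + K((8 - 6)*(-7 - 6))) = -39*(-416 + (8 - 6)*(-7 - 6))/94 = -39*(-416 + 2*(-13))/94 = -39*(-416 - 26)/94 = -39/94*(-442) = 8619/47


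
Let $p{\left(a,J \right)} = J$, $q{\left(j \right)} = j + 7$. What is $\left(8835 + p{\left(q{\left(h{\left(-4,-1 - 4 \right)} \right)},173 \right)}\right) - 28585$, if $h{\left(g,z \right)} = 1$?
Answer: $-19577$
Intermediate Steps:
$q{\left(j \right)} = 7 + j$
$\left(8835 + p{\left(q{\left(h{\left(-4,-1 - 4 \right)} \right)},173 \right)}\right) - 28585 = \left(8835 + 173\right) - 28585 = 9008 - 28585 = -19577$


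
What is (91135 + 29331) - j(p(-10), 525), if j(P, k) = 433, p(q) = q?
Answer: 120033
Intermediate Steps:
(91135 + 29331) - j(p(-10), 525) = (91135 + 29331) - 1*433 = 120466 - 433 = 120033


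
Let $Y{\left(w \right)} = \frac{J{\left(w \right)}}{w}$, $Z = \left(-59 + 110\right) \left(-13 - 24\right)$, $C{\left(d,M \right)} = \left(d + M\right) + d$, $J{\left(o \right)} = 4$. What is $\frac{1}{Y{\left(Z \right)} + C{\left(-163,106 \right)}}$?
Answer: $- \frac{1887}{415144} \approx -0.0045454$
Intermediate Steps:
$C{\left(d,M \right)} = M + 2 d$ ($C{\left(d,M \right)} = \left(M + d\right) + d = M + 2 d$)
$Z = -1887$ ($Z = 51 \left(-37\right) = -1887$)
$Y{\left(w \right)} = \frac{4}{w}$
$\frac{1}{Y{\left(Z \right)} + C{\left(-163,106 \right)}} = \frac{1}{\frac{4}{-1887} + \left(106 + 2 \left(-163\right)\right)} = \frac{1}{4 \left(- \frac{1}{1887}\right) + \left(106 - 326\right)} = \frac{1}{- \frac{4}{1887} - 220} = \frac{1}{- \frac{415144}{1887}} = - \frac{1887}{415144}$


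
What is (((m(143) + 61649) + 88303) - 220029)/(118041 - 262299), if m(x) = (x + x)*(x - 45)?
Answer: 42049/144258 ≈ 0.29148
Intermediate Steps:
m(x) = 2*x*(-45 + x) (m(x) = (2*x)*(-45 + x) = 2*x*(-45 + x))
(((m(143) + 61649) + 88303) - 220029)/(118041 - 262299) = (((2*143*(-45 + 143) + 61649) + 88303) - 220029)/(118041 - 262299) = (((2*143*98 + 61649) + 88303) - 220029)/(-144258) = (((28028 + 61649) + 88303) - 220029)*(-1/144258) = ((89677 + 88303) - 220029)*(-1/144258) = (177980 - 220029)*(-1/144258) = -42049*(-1/144258) = 42049/144258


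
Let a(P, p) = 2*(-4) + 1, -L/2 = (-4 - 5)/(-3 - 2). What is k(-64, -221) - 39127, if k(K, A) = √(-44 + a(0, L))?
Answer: -39127 + I*√51 ≈ -39127.0 + 7.1414*I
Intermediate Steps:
L = -18/5 (L = -2*(-4 - 5)/(-3 - 2) = -(-18)/(-5) = -(-18)*(-1)/5 = -2*9/5 = -18/5 ≈ -3.6000)
a(P, p) = -7 (a(P, p) = -8 + 1 = -7)
k(K, A) = I*√51 (k(K, A) = √(-44 - 7) = √(-51) = I*√51)
k(-64, -221) - 39127 = I*√51 - 39127 = -39127 + I*√51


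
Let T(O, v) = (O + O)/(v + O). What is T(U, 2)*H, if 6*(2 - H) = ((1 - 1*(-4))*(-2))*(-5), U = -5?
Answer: -190/9 ≈ -21.111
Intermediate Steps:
T(O, v) = 2*O/(O + v) (T(O, v) = (2*O)/(O + v) = 2*O/(O + v))
H = -19/3 (H = 2 - (1 - 1*(-4))*(-2)*(-5)/6 = 2 - (1 + 4)*(-2)*(-5)/6 = 2 - 5*(-2)*(-5)/6 = 2 - (-5)*(-5)/3 = 2 - ⅙*50 = 2 - 25/3 = -19/3 ≈ -6.3333)
T(U, 2)*H = (2*(-5)/(-5 + 2))*(-19/3) = (2*(-5)/(-3))*(-19/3) = (2*(-5)*(-⅓))*(-19/3) = (10/3)*(-19/3) = -190/9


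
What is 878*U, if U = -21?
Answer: -18438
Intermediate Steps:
878*U = 878*(-21) = -18438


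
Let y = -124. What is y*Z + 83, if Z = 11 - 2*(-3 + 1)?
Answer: -1777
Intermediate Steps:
Z = 15 (Z = 11 - 2*(-2) = 11 + 4 = 15)
y*Z + 83 = -124*15 + 83 = -1860 + 83 = -1777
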